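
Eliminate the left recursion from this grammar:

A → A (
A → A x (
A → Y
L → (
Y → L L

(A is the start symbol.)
A is directly left-recursive. The standard transformation for
  A → A α₁ | ... | A α_m | β₁ | ... | β_n
is
  A  → β₁ A' | ... | β_n A'
  A' → α₁ A' | ... | α_m A' | ε

A → Y becomes A → Y A'
A → A ( becomes A' → ( A'
A → A x ( becomes A' → x ( A'
Add A' → ε

Productions for other non-terminals are unchanged:
  L → (
  Y → L L

Resulting grammar:
A → Y A'
A' → ( A'
A' → x ( A'
A' → ε
L → (
Y → L L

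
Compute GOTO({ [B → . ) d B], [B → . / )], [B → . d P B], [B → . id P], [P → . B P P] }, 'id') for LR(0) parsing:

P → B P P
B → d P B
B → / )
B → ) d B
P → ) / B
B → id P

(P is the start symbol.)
GOTO(I, 'id') = CLOSURE({ [A → αX.β] : [A → α.Xβ] ∈ I, X = 'id' })

Items with dot before 'id', with the dot advanced:
  [B → . id P] → [B → id . P]
Closure of the advanced items:
  [B → id . P] has the dot before P: add [P → . B P P], [P → . ) / B]
  [P → . B P P] has the dot before B: add [B → . d P B], [B → . / )], [B → . ) d B], [B → . id P]

GOTO = { [B → . ) d B], [B → . / )], [B → . d P B], [B → . id P], [B → id . P], [P → . ) / B], [P → . B P P] }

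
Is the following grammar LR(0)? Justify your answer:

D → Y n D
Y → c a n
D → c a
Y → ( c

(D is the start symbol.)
Augment with D' → D and build the canonical LR(0) collection (I0 = CLOSURE({[D' → . D]}), then GOTO on every symbol after a dot until no new states appear). It has 10 states:
  I0: { [D → . Y n D], [D → . c a], [D' → . D], [Y → . ( c], [Y → . c a n] }  — shift
  I1: { [Y → ( . c] }  — shift
  I2: { [D' → D .] }  — accept
  I3: { [D → Y . n D] }  — shift
  I4: { [D → c . a], [Y → c . a n] }  — shift
  I5: { [D → c a .], [Y → c a . n] }  — shift, reduce
  I6: { [Y → c a n .] }  — reduce
  I7: { [D → . Y n D], [D → . c a], [D → Y n . D], [Y → . ( c], [Y → . c a n] }  — shift
  I8: { [D → Y n D .] }  — reduce
  I9: { [Y → ( c .] }  — reduce

Conflict in state I5:
  Shift-reduce conflict between [D → c a .] and [Y → c a . n]
So the grammar is NOT LR(0).

Answer: No. Shift-reduce conflict between [D → c a .] and [Y → c a . n]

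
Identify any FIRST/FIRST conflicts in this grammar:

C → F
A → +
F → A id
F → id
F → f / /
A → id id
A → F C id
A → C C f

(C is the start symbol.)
Yes. A → '+' / A → F C id on { '+' }; A → '+' / A → C C f on { '+' }; A → id id / A → F C id on { 'id' }; A → id id / A → C C f on { 'id' }; A → F C id / A → C C f on { '+', 'f', 'id' }; F → A id / F → id on { 'id' }; F → A id / F → f '/' '/' on { 'f' }

A FIRST/FIRST conflict occurs when two productions N → α and N → β for the same non-terminal have FIRST(α) ∩ FIRST(β) ≠ ∅ (with ε ∈ FIRST of a nullable right-hand side, so two nullable alternatives also conflict).

FIRST sets of the non-terminals at (or reachable through a nullable prefix from) the front of some alternative:
  FIRST(F) = { '+', 'f', 'id' }
  FIRST(C) = { '+', 'f', 'id' }
  FIRST(A) = { '+', 'f', 'id' }

Productions for A:
  A → +: FIRST = { '+' }
  A → id id: FIRST = { 'id' }
  A → F C id: FIRST = { '+', 'f', 'id' }
  A → C C f: FIRST = { '+', 'f', 'id' }
Productions for F:
  F → A id: FIRST = { '+', 'f', 'id' }
  F → id: FIRST = { 'id' }
  F → f / /: FIRST = { 'f' }
C has only one production, so no FIRST/FIRST conflict is possible there.

Conflict for A: A → + and A → F C id
  Overlap: { '+' }
Conflict for A: A → + and A → C C f
  Overlap: { '+' }
Conflict for A: A → id id and A → F C id
  Overlap: { 'id' }
Conflict for A: A → id id and A → C C f
  Overlap: { 'id' }
Conflict for A: A → F C id and A → C C f
  Overlap: { '+', 'f', 'id' }
Conflict for F: F → A id and F → id
  Overlap: { 'id' }
Conflict for F: F → A id and F → f / /
  Overlap: { 'f' }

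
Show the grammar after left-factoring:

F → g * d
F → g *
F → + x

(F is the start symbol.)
Left-factoring transforms A → αβ₁ | αβ₂ into A → αA' and A' → β₁ | β₂
(α is the longest common prefix among the alternatives). Repeat until
no nonterminal has two alternatives with a common prefix.

Round 1: F has alternatives sharing prefix 'g *'. Introduce F': F → g * F'
  Add: F' → d
  Add: F' → ε

No remaining common prefixes — done.

Resulting grammar:
F → g * F'
F' → d
F' → ε
F → + x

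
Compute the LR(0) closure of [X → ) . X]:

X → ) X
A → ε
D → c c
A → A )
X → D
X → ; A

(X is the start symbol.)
Start with: [X → ) . X]
  [X → ) . X] has the dot before X: add [X → . ) X], [X → . D], [X → . ; A]
  [X → . D] has the dot before D: add [D → . c c]
No further items can be added.

CLOSURE = { [D → . c c], [X → ) . X], [X → . ) X], [X → . ; A], [X → . D] }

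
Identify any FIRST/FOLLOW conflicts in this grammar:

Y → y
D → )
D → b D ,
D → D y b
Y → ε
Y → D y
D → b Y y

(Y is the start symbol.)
Yes. Y → y with FOLLOW(Y) on { 'y' }

Nullable non-terminals: Y.
FIRST sets used below: FIRST(D) = { ')', 'b' }

Y: nullable alternative(s) Y → ε; FOLLOW(Y) = { $, 'y' }
  Y → y: FIRST \ {ε} = { 'y' } — overlaps FOLLOW(Y) on { 'y' }: CONFLICT
  Y → ε: FIRST \ {ε} = { } — this is the only nullable alternative, skip
  Y → D y: FIRST \ {ε} = { ')', 'b' } — disjoint from FOLLOW(Y)

D has no nullable alternative, so no FIRST/FOLLOW check is needed there.

So the grammar has 1 FIRST/FOLLOW conflict (marked CONFLICT above).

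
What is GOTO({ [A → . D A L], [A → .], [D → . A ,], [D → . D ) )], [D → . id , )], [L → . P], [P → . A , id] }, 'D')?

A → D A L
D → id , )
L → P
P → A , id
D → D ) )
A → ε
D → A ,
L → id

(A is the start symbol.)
GOTO(I, 'D') = CLOSURE({ [A → αX.β] : [A → α.Xβ] ∈ I, X = 'D' })

Items with dot before 'D', with the dot advanced:
  [A → . D A L] → [A → D . A L]
  [D → . D ) )] → [D → D . ) )]
Closure of the advanced items:
  [A → D . A L] has the dot before A: add [A → . D A L], [A → .]
  [A → . D A L] has the dot before D: add [D → . id , )], [D → . D ) )], [D → . A ,]

GOTO = { [A → . D A L], [A → .], [A → D . A L], [D → . A ,], [D → . D ) )], [D → . id , )], [D → D . ) )] }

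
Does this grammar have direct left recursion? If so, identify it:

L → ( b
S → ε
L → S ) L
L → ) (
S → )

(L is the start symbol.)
L → ( b: starts with '('
S → ε: starts with ε
L → S ) L: starts with S
L → ) (: starts with ')'
S → ): starts with ')'

No direct left recursion found.

Answer: No direct left recursion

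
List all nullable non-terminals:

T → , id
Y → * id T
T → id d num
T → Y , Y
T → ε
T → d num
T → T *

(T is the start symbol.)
{ 'T' }

ε-productions: T → ε
So T is immediately nullable.
No further non-terminal can be added: every production for the remaining non-terminals contains a terminal or a non-nullable non-terminal.
Nullable = { 'T' }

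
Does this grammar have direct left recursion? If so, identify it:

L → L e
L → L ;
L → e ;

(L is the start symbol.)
Yes, L is left-recursive

Direct left recursion occurs when N → N α for some non-terminal N (the right-hand side begins with the left-hand side itself).

L → L e: LEFT RECURSIVE (starts with L)
L → L ;: LEFT RECURSIVE (starts with L)
L → e ;: starts with e

The grammar has direct left recursion on: L.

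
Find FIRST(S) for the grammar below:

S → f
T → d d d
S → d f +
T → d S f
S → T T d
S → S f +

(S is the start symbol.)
{ 'd', 'f' }

FIRST sets of the other non-terminals involved (by the same procedure, iterated to a fixed point):
  FIRST(T) = { 'd' }

From S → f:
  - f is a terminal: add 'f' and stop
From S → d f +:
  - d is a terminal: add 'd' and stop
From S → T T d:
  - T is a non-terminal: add FIRST(T) \ {ε} = { 'd' }
    T is not nullable, so stop
From S → S f +:
  - S is the symbol being defined: contributes nothing new
    S is not nullable, so stop

Collecting: FIRST(S) = { 'd', 'f' }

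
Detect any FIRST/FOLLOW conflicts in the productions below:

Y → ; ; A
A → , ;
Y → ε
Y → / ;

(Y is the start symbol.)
A FIRST/FOLLOW conflict occurs when a non-terminal N has a nullable alternative N → β (β ⇒* ε) and another alternative N → α with FIRST(α) ∩ FOLLOW(N) ≠ ∅: on such a lookahead the parser cannot decide between expanding α and letting N vanish via β.

Nullable non-terminals: Y.

Y: nullable alternative(s) Y → ε; FOLLOW(Y) = { $ }
  Y → ; ; A: FIRST \ {ε} = { ';' } — disjoint from FOLLOW(Y)
  Y → ε: FIRST \ {ε} = { } — this is the only nullable alternative, skip
  Y → / ;: FIRST \ {ε} = { '/' } — disjoint from FOLLOW(Y)

A has no nullable alternative, so no FIRST/FOLLOW check is needed there.

No FIRST/FOLLOW conflicts found.

Answer: No FIRST/FOLLOW conflicts.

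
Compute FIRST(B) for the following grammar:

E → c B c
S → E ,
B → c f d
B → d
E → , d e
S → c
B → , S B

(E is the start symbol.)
To compute FIRST(B), examine every production with B on the left-hand side, reading each right-hand side left to right until a non-nullable symbol is reached.

From B → c f d:
  - c is a terminal: add 'c' and stop
From B → d:
  - d is a terminal: add 'd' and stop
From B → , S B:
  - ',' is a terminal: add ',' and stop

Collecting: FIRST(B) = { ',', 'c', 'd' }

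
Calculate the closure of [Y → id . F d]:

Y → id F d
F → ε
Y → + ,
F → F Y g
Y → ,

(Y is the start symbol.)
To compute CLOSURE, for each item [A → α.Bβ] where B is a non-terminal, add [B → .γ] for all productions B → γ; repeat for the newly added items until nothing changes.

Start with: [Y → id . F d]
  [Y → id . F d] has the dot before F: add [F → .], [F → . F Y g]
No further items can be added.

CLOSURE = { [F → . F Y g], [F → .], [Y → id . F d] }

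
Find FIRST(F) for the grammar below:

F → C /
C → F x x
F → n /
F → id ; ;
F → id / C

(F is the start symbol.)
{ 'id', 'n' }

To compute FIRST(F), examine every production with F on the left-hand side, reading each right-hand side left to right until a non-nullable symbol is reached.

FIRST sets of the other non-terminals involved (by the same procedure, iterated to a fixed point):
  FIRST(C) = { 'id', 'n' }

From F → C /:
  - C is a non-terminal: add FIRST(C) \ {ε} = { 'id', 'n' }
    C is not nullable, so stop
From F → n /:
  - n is a terminal: add 'n' and stop
From F → id ; ;:
  - id is a terminal: add 'id' and stop
From F → id / C:
  - id is a terminal: add 'id' and stop

Collecting: FIRST(F) = { 'id', 'n' }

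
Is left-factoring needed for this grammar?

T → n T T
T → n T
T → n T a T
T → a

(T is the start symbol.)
Yes, T has productions with common prefix 'n T'

Left-factoring is needed when two productions for the same non-terminal
share a common prefix on the right-hand side.

Productions for T:
  T → n T T
  T → n T
  T → n T a T
  T → a

Found common prefix 'n T' in productions for T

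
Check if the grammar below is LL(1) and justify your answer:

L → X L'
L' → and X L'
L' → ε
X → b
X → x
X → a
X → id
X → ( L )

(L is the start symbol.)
Yes, the grammar is LL(1).

A grammar is LL(1) if for each non-terminal N with multiple productions, the predict sets of those productions are pairwise disjoint, where PREDICT(N → α) = (FIRST(α) \ {ε}) ∪ (FOLLOW(N) if α ⇒* ε).

Relevant sets:
  FOLLOW(L') = { $, ')' }

For L':
  PREDICT(L' → and X L') = { 'and' }
  PREDICT(L' → ε) = { $, ')' }
For X:
  PREDICT(X → b) = { 'b' }
  PREDICT(X → x) = { 'x' }
  PREDICT(X → a) = { 'a' }
  PREDICT(X → id) = { 'id' }
  PREDICT(X → '(' L ')') = { '(' }
L has a single production, so nothing to check there.

All predict sets are disjoint. The grammar IS LL(1).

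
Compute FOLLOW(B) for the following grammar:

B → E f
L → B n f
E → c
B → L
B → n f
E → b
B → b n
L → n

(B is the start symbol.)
{ $, 'n' }

To compute FOLLOW(B), find every occurrence of B on a right-hand side N → α B β: add FIRST(β) \ {ε}, and if β is empty or nullable also add FOLLOW(N). Iterate to a fixed point.

B is the start symbol, so $ ∈ FOLLOW(B).
In L → B n f: B is followed by n f, add FIRST(n f) \ {ε} = { 'n' }

Taking the union: FOLLOW(B) = { $, 'n' }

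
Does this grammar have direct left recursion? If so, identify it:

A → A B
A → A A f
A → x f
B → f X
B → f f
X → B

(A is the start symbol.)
Yes, A is left-recursive

A → A B: LEFT RECURSIVE (starts with A)
A → A A f: LEFT RECURSIVE (starts with A)
A → x f: starts with x
B → f X: starts with f
B → f f: starts with f
X → B: starts with B

The grammar has direct left recursion on: A.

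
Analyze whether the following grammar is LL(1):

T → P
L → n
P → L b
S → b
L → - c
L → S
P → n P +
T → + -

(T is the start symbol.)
Relevant sets:
  FIRST(P) = { '-', 'b', 'n' }
  FIRST(S) = { 'b' }
  FIRST(L) = { '-', 'b', 'n' }

For T:
  PREDICT(T → P) = { '-', 'b', 'n' }
  PREDICT(T → '+' '-') = { '+' }
For L:
  PREDICT(L → n) = { 'n' }
  PREDICT(L → '-' c) = { '-' }
  PREDICT(L → S) = { 'b' }
For P:
  PREDICT(P → L b) = { '-', 'b', 'n' }
  PREDICT(P → n P '+') = { 'n' }
S has a single production, so nothing to check there.

Conflict found: Predict set conflict for P: { 'n' }
The grammar is NOT LL(1).

Answer: No. Predict set conflict for P: { 'n' }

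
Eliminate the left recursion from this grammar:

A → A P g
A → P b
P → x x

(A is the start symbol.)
A → P b A'
A' → P g A'
A' → ε
P → x x

A is directly left-recursive. The standard transformation for
  A → A α₁ | ... | A α_m | β₁ | ... | β_n
is
  A  → β₁ A' | ... | β_n A'
  A' → α₁ A' | ... | α_m A' | ε

A → P b becomes A → P b A'
A → A P g becomes A' → P g A'
Add A' → ε

Productions for other non-terminals are unchanged:
  P → x x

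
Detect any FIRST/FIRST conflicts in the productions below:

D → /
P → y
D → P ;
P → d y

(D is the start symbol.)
No FIRST/FIRST conflicts.

A FIRST/FIRST conflict occurs when two productions N → α and N → β for the same non-terminal have FIRST(α) ∩ FIRST(β) ≠ ∅ (with ε ∈ FIRST of a nullable right-hand side, so two nullable alternatives also conflict).

FIRST sets of the non-terminals at (or reachable through a nullable prefix from) the front of some alternative:
  FIRST(P) = { 'd', 'y' }

Productions for D:
  D → /: FIRST = { '/' }
  D → P ;: FIRST = { 'd', 'y' }
Productions for P:
  P → y: FIRST = { 'y' }
  P → d y: FIRST = { 'd' }

All alternatives of each non-terminal have pairwise disjoint FIRST sets.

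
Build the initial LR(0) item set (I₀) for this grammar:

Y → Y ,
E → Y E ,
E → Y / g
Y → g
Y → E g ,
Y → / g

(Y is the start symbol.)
First, augment the grammar with Y' → Y
I₀ = CLOSURE({ [Y' → . Y] }):
  [Y' → . Y] has the dot before Y: add [Y → . Y ,], [Y → . g], [Y → . E g ,], [Y → . / g]
  [Y → . E g ,] has the dot before E: add [E → . Y E ,], [E → . Y / g]
No further items can be added.

I₀ = { [E → . Y / g], [E → . Y E ,], [Y → . / g], [Y → . E g ,], [Y → . Y ,], [Y → . g], [Y' → . Y] }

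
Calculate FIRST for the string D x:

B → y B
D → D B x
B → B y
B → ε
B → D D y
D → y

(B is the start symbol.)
{ 'y' }

FIRST sets of the non-terminals involved (from the grammar, by fixed-point iteration):
  FIRST(D) = { 'y' }

To compute FIRST(D x), process the symbols left to right:
Symbol D is a non-terminal. Add FIRST(D) \ {ε} = { 'y' }
D is not nullable (ε ∉ FIRST(D)), so stop here.
FIRST(D x) = { 'y' }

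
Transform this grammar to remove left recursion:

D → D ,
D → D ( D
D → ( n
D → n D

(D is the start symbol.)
D → ( n D'
D → n D D'
D' → , D'
D' → ( D D'
D' → ε

D is directly left-recursive. The standard transformation for
  A → A α₁ | ... | A α_m | β₁ | ... | β_n
is
  A  → β₁ A' | ... | β_n A'
  A' → α₁ A' | ... | α_m A' | ε

D → ( n becomes D → ( n D'
D → n D becomes D → n D D'
D → D , becomes D' → , D'
D → D ( D becomes D' → ( D D'
Add D' → ε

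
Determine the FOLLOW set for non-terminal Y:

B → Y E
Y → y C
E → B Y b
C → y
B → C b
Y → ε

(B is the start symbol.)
{ 'b', 'y' }

In B → Y E: Y is followed by E, add FIRST(E) \ {ε} = { 'y' }
In E → B Y b: Y is followed by b, add FIRST(b) \ {ε} = { 'b' }

Taking the union: FOLLOW(Y) = { 'b', 'y' }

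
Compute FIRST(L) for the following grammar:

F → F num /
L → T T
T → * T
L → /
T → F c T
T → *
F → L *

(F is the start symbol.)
To compute FIRST(L), examine every production with L on the left-hand side, reading each right-hand side left to right until a non-nullable symbol is reached.

FIRST sets of the other non-terminals involved (by the same procedure, iterated to a fixed point):
  FIRST(T) = { '*', '/' }

From L → T T:
  - T is a non-terminal: add FIRST(T) \ {ε} = { '*', '/' }
    T is not nullable, so stop
From L → /:
  - '/' is a terminal: add '/' and stop

Collecting: FIRST(L) = { '*', '/' }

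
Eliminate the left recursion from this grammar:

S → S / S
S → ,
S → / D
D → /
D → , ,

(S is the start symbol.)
S → , S'
S → / D S'
S' → / S S'
S' → ε
D → /
D → , ,

S is directly left-recursive. The standard transformation for
  A → A α₁ | ... | A α_m | β₁ | ... | β_n
is
  A  → β₁ A' | ... | β_n A'
  A' → α₁ A' | ... | α_m A' | ε

S → , becomes S → , S'
S → / D becomes S → / D S'
S → S / S becomes S' → / S S'
Add S' → ε

Productions for other non-terminals are unchanged:
  D → /
  D → , ,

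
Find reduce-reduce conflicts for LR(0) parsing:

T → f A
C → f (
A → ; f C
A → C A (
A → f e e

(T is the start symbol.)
No reduce-reduce conflicts

A reduce-reduce conflict occurs when an LR(0) state has two complete items [A → α .] and [B → β .] — both call for a reduction, and with no lookahead the parser cannot choose between them.

Augment with T' → T and build the canonical LR(0) collection (I0 = CLOSURE({[T' → . T]}), then GOTO on every symbol after a dot until no new states appear). It has 15 states:
  I0: { [T → . f A], [T' → . T] }  — shift
  I1: { [T' → T .] }  — accept
  I2: { [A → . ; f C], [A → . C A (], [A → . f e e], [C → . f (], [T → f . A] }  — shift
  I3: { [A → ; . f C] }  — shift
  I4: { [T → f A .] }  — reduce
  I5: { [A → . ; f C], [A → . C A (], [A → . f e e], [A → C . A (], [C → . f (] }  — shift
  I6: { [A → f . e e], [C → f . (] }  — shift
  I7: { [C → f ( .] }  — reduce
  I8: { [A → f e . e] }  — shift
  I9: { [A → f e e .] }  — reduce
  I10: { [A → C A . (] }  — shift
  I11: { [A → C A ( .] }  — reduce
  I12: { [A → ; f . C], [C → . f (] }  — shift
  I13: { [A → ; f C .] }  — reduce
  I14: { [C → f . (] }  — shift

No state contains more than one complete item.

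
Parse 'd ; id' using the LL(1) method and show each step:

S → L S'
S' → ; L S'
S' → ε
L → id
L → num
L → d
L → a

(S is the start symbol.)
LL(1) parsing maintains a stack (initially the start symbol over $) and the input. At each step: if the stack top is a terminal, match it against the current input token; if it is a non-terminal N, replace it with the RHS of M[N, lookahead] (the unique production whose predict set contains the lookahead).

Stack is shown with the top on the left.

Stack     Input     Action
--------------------------
S $       d ; id $  output S → L S'
L S' $    d ; id $  output L → d
d S' $    d ; id $  match 'd'
S' $      ; id $    output S' → ; L S'
; L S' $  ; id $    match ';'
L S' $    id $      output L → id
id S' $   id $      match 'id'
S' $      $         output S' → ε
$         $         accept

The string is accepted.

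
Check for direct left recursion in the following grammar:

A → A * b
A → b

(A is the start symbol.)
Direct left recursion occurs when N → N α for some non-terminal N (the right-hand side begins with the left-hand side itself).

A → A * b: LEFT RECURSIVE (starts with A)
A → b: starts with b

The grammar has direct left recursion on: A.

Answer: Yes, A is left-recursive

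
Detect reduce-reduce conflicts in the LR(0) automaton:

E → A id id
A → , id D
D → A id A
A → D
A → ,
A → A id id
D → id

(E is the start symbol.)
Yes — I8: [A → A id id .] vs [D → id .]; I10: [A → A id id .] vs [D → id .]; I13: [A → , id D .] vs [A → D .]

A reduce-reduce conflict occurs when an LR(0) state has two complete items [A → α .] and [B → β .] — both call for a reduction, and with no lookahead the parser cannot choose between them.

Augment with E' → E and build the canonical LR(0) collection (I0 = CLOSURE({[E' → . E]}), then GOTO on every symbol after a dot until no new states appear). It has 14 states:
  I0: { [A → . , id D], [A → . ,], [A → . A id id], [A → . D], [D → . A id A], [D → . id], [E → . A id id], [E' → . E] }  — shift
  I1: { [A → , . id D], [A → , .] }  — shift, reduce
  I2: { [A → A . id id], [D → A . id A], [E → A . id id] }  — shift
  I3: { [A → D .] }  — reduce
  I4: { [E' → E .] }  — accept
  I5: { [D → id .] }  — reduce
  I6: { [A → . , id D], [A → . ,], [A → . A id id], [A → . D], [A → A id . id], [D → . A id A], [D → . id], [D → A id . A], [E → A id . id] }  — shift
  I7: { [A → A . id id], [D → A . id A], [D → A id A .] }  — shift, reduce
  I8: { [A → A id id .], [D → id .], [E → A id id .] }  — 3 reduces
  I9: { [A → . , id D], [A → . ,], [A → . A id id], [A → . D], [A → A id . id], [D → . A id A], [D → . id], [D → A id . A] }  — shift
  I10: { [A → A id id .], [D → id .] }  — 2 reduces
  I11: { [A → , id . D], [A → . , id D], [A → . ,], [A → . A id id], [A → . D], [D → . A id A], [D → . id] }  — shift
  I12: { [A → A . id id], [D → A . id A] }  — shift
  I13: { [A → , id D .], [A → D .] }  — 2 reduces

I8 contains complete items [A → A id id .], [D → id .], [E → A id id .] — reduce-reduce conflict.
I10 contains complete items [A → A id id .], [D → id .] — reduce-reduce conflict.
I13 contains complete items [A → , id D .], [A → D .] — reduce-reduce conflict.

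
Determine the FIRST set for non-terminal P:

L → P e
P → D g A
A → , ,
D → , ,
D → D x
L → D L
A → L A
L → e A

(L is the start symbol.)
To compute FIRST(P), examine every production with P on the left-hand side, reading each right-hand side left to right until a non-nullable symbol is reached.

FIRST sets of the other non-terminals involved (by the same procedure, iterated to a fixed point):
  FIRST(D) = { ',' }

From P → D g A:
  - D is a non-terminal: add FIRST(D) \ {ε} = { ',' }
    D is not nullable, so stop

Collecting: FIRST(P) = { ',' }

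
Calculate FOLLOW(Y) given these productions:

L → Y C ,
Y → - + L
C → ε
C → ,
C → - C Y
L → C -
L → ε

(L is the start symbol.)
{ ',', '-' }

To compute FOLLOW(Y), find every occurrence of Y on a right-hand side N → α Y β: add FIRST(β) \ {ε}, and if β is empty or nullable also add FOLLOW(N). Iterate to a fixed point.

In L → Y C ,: Y is followed by C ',', add FIRST(C ',') \ {ε} = { ',', '-' }
In C → - C Y: Y is at the end, add FOLLOW(C)

The FOLLOW sets referred to above (computed the same way, to a fixed point):
  FOLLOW(C) = { ',', '-' }

Taking the union: FOLLOW(Y) = { ',', '-' }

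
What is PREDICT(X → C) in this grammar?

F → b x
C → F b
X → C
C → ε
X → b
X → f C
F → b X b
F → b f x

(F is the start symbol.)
PREDICT(X → C) = (FIRST(RHS) \ {ε}) ∪ (FOLLOW(X) if ε ∈ FIRST(RHS), i.e. RHS ⇒* ε)
FIRST(C) = { 'b', ε }
FIRST(C) = { 'b', ε }
ε ∈ FIRST(C) (the right-hand side is nullable), so add FOLLOW(X) = { 'b' }
PREDICT(X → C) = { 'b' }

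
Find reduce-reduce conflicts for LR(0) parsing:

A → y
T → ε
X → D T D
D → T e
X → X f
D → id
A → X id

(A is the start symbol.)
Augment with A' → A and build the canonical LR(0) collection (I0 = CLOSURE({[A' → . A]}), then GOTO on every symbol after a dot until no new states appear). It has 12 states:
  I0: { [A → . X id], [A → . y], [A' → . A], [D → . T e], [D → . id], [T → .], [X → . D T D], [X → . X f] }  — shift, reduce
  I1: { [A' → A .] }  — accept
  I2: { [T → .], [X → D . T D] }  — reduce
  I3: { [D → T . e] }  — shift
  I4: { [A → X . id], [X → X . f] }  — shift
  I5: { [D → id .] }  — reduce
  I6: { [A → y .] }  — reduce
  I7: { [X → X f .] }  — reduce
  I8: { [A → X id .] }  — reduce
  I9: { [D → T e .] }  — reduce
  I10: { [D → . T e], [D → . id], [T → .], [X → D T . D] }  — shift, reduce
  I11: { [X → D T D .] }  — reduce

No state contains more than one complete item.

Answer: No reduce-reduce conflicts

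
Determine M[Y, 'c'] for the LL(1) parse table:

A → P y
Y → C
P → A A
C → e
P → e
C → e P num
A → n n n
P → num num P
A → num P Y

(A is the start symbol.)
To find M[Y, 'c'], we find productions for Y where 'c' is in the predict set (PREDICT(N → α) = (FIRST(α) \ {ε}) ∪ (FOLLOW(N) if α ⇒* ε)).

Relevant sets:
  FIRST(C) = { 'e' }

Y → C: PREDICT = { 'e' }

M[Y, 'c'] is empty (no production applies)

Answer: Empty (error entry)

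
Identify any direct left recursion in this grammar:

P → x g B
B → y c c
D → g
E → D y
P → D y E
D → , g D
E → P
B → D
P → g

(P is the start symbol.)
P → x g B: starts with x
B → y c c: starts with y
D → g: starts with g
E → D y: starts with D
P → D y E: starts with D
D → , g D: starts with ','
E → P: starts with P
B → D: starts with D
P → g: starts with g

No direct left recursion found.

Answer: No direct left recursion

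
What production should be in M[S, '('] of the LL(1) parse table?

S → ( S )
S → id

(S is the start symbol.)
S → ( S )

To find M[S, '('], we find productions for S where '(' is in the predict set (PREDICT(N → α) = (FIRST(α) \ {ε}) ∪ (FOLLOW(N) if α ⇒* ε)).

S → ( S ): PREDICT = { '(' }
  '(' is in predict set, so this production goes in M[S, '(']
S → id: PREDICT = { 'id' }

M[S, '('] = S → ( S )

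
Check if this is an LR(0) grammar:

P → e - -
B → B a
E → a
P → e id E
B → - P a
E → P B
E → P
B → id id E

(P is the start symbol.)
No. Shift-reduce conflict between [E → P .] and [B → . - P a]

A grammar is LR(0) if no state in the canonical LR(0) collection has:
  - both a shift item (dot before a terminal) and a complete item (shift-reduce conflict), or
  - two or more complete items (reduce-reduce conflict; the accept item [P' → P .] counts as a complete item here).

Augment with P' → P and build the canonical LR(0) collection (I0 = CLOSURE({[P' → . P]}), then GOTO on every symbol after a dot until no new states appear). It has 17 states:
  I0: { [P → . e - -], [P → . e id E], [P' → . P] }  — shift
  I1: { [P' → P .] }  — accept
  I2: { [P → e . - -], [P → e . id E] }  — shift
  I3: { [P → e - . -] }  — shift
  I4: { [E → . P B], [E → . P], [E → . a], [P → . e - -], [P → . e id E], [P → e id . E] }  — shift
  I5: { [P → e id E .] }  — reduce
  I6: { [B → . - P a], [B → . B a], [B → . id id E], [E → P . B], [E → P .] }  — shift, reduce
  I7: { [E → a .] }  — reduce
  I8: { [B → - . P a], [P → . e - -], [P → . e id E] }  — shift
  I9: { [B → B . a], [E → P B .] }  — shift, reduce
  I10: { [B → id . id E] }  — shift
  I11: { [B → id id . E], [E → . P B], [E → . P], [E → . a], [P → . e - -], [P → . e id E] }  — shift
  I12: { [B → id id E .] }  — reduce
  I13: { [B → B a .] }  — reduce
  I14: { [B → - P . a] }  — shift
  I15: { [B → - P a .] }  — reduce
  I16: { [P → e - - .] }  — reduce

Conflict in state I6:
  Shift-reduce conflict between [E → P .] and [B → . - P a]
So the grammar is NOT LR(0).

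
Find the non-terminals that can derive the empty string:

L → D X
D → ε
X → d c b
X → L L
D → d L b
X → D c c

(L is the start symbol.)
ε-productions: D → ε
So D is immediately nullable.
No further non-terminal can be added: every production for the remaining non-terminals contains a terminal or a non-nullable non-terminal.
Nullable = { 'D' }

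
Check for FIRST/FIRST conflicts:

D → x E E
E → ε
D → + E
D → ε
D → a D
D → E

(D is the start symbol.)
Yes. D → ε / D → E on { ε }

A FIRST/FIRST conflict occurs when two productions N → α and N → β for the same non-terminal have FIRST(α) ∩ FIRST(β) ≠ ∅ (with ε ∈ FIRST of a nullable right-hand side, so two nullable alternatives also conflict).

FIRST sets of the non-terminals at (or reachable through a nullable prefix from) the front of some alternative:
  FIRST(E) = { ε }

Productions for D:
  D → x E E: FIRST = { 'x' }
  D → + E: FIRST = { '+' }
  D → ε: FIRST = { ε }
  D → a D: FIRST = { 'a' }
  D → E: FIRST = { ε }
E has only one production, so no FIRST/FIRST conflict is possible there.

Conflict for D: D → ε and D → E
  Overlap: { ε }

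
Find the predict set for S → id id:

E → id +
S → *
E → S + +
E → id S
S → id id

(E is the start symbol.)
PREDICT(S → id id) = (FIRST(RHS) \ {ε}) ∪ (FOLLOW(S) if ε ∈ FIRST(RHS), i.e. RHS ⇒* ε)
FIRST(id id) = { 'id' }
ε ∉ FIRST(id id), so FOLLOW(S) is not added.
PREDICT(S → id id) = { 'id' }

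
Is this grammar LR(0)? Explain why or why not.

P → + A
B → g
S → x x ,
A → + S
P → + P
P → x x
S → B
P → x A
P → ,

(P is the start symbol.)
No. Shift-reduce conflict between [P → x x .] and [S → x x . ,]

A grammar is LR(0) if no state in the canonical LR(0) collection has:
  - both a shift item (dot before a terminal) and a complete item (shift-reduce conflict), or
  - two or more complete items (reduce-reduce conflict; the accept item [P' → P .] counts as a complete item here).

Augment with P' → P and build the canonical LR(0) collection (I0 = CLOSURE({[P' → . P]}), then GOTO on every symbol after a dot until no new states appear). It has 19 states:
  I0: { [P → . + A], [P → . + P], [P → . ,], [P → . x A], [P → . x x], [P' → . P] }  — shift
  I1: { [A → . + S], [P → + . A], [P → + . P], [P → . + A], [P → . + P], [P → . ,], [P → . x A], [P → . x x] }  — shift
  I2: { [P → , .] }  — reduce
  I3: { [P' → P .] }  — accept
  I4: { [A → . + S], [P → x . A], [P → x . x] }  — shift
  I5: { [A → + . S], [B → . g], [S → . B], [S → . x x ,] }  — shift
  I6: { [P → x A .] }  — reduce
  I7: { [P → x x .] }  — reduce
  I8: { [S → B .] }  — reduce
  I9: { [A → + S .] }  — reduce
  I10: { [B → g .] }  — reduce
  I11: { [S → x . x ,] }  — shift
  I12: { [S → x x . ,] }  — shift
  I13: { [S → x x , .] }  — reduce
  I14: { [A → + . S], [A → . + S], [B → . g], [P → + . A], [P → + . P], [P → . + A], [P → . + P], [P → . ,], [P → . x A], [P → . x x], [S → . B], [S → . x x ,] }  — shift
  I15: { [P → + A .] }  — reduce
  I16: { [P → + P .] }  — reduce
  I17: { [A → . + S], [P → x . A], [P → x . x], [S → x . x ,] }  — shift
  I18: { [P → x x .], [S → x x . ,] }  — shift, reduce

Conflict in state I18:
  Shift-reduce conflict between [P → x x .] and [S → x x . ,]
So the grammar is NOT LR(0).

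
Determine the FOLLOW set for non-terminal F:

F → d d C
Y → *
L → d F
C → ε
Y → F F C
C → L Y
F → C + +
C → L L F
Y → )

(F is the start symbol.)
{ $, ')', '*', '+', 'd' }

F is the start symbol, so $ ∈ FOLLOW(F).
In L → d F: F is at the end, add FOLLOW(L)
In Y → F F C: F is followed by F C, add FIRST(F C) \ {ε} = { '+', 'd' }
In Y → F F C: F is followed by C, add FIRST(C) \ {ε} = { 'd' }
  C is nullable, so also add FOLLOW(Y)
In C → L L F: F is at the end, add FOLLOW(C)

The FOLLOW sets referred to above (computed the same way, to a fixed point):
  FOLLOW(L) = { ')', '*', '+', 'd' }
  FOLLOW(Y) = { $, ')', '*', '+', 'd' }
  FOLLOW(C) = { $, ')', '*', '+', 'd' }

Taking the union: FOLLOW(F) = { $, ')', '*', '+', 'd' }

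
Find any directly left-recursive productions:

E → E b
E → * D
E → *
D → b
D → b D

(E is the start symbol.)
E → E b: LEFT RECURSIVE (starts with E)
E → * D: starts with '*'
E → *: starts with '*'
D → b: starts with b
D → b D: starts with b

The grammar has direct left recursion on: E.

Answer: Yes, E is left-recursive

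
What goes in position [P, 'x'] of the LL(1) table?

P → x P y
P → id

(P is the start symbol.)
P → x P y

To find M[P, 'x'], we find productions for P where 'x' is in the predict set (PREDICT(N → α) = (FIRST(α) \ {ε}) ∪ (FOLLOW(N) if α ⇒* ε)).

P → x P y: PREDICT = { 'x' }
  'x' is in predict set, so this production goes in M[P, 'x']
P → id: PREDICT = { 'id' }

M[P, 'x'] = P → x P y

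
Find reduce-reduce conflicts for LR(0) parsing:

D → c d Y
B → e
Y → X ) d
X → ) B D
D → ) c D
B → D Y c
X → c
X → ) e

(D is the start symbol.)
Yes — I13: [B → e .] vs [X → ) e .]

Augment with D' → D and build the canonical LR(0) collection (I0 = CLOSURE({[D' → . D]}), then GOTO on every symbol after a dot until no new states appear). It has 19 states:
  I0: { [D → . ) c D], [D → . c d Y], [D' → . D] }  — shift
  I1: { [D → ) . c D] }  — shift
  I2: { [D' → D .] }  — accept
  I3: { [D → c . d Y] }  — shift
  I4: { [D → c d . Y], [X → . ) B D], [X → . ) e], [X → . c], [Y → . X ) d] }  — shift
  I5: { [B → . D Y c], [B → . e], [D → . ) c D], [D → . c d Y], [X → ) . B D], [X → ) . e] }  — shift
  I6: { [Y → X . ) d] }  — shift
  I7: { [D → c d Y .] }  — reduce
  I8: { [X → c .] }  — reduce
  I9: { [Y → X ) . d] }  — shift
  I10: { [Y → X ) d .] }  — reduce
  I11: { [D → . ) c D], [D → . c d Y], [X → ) B . D] }  — shift
  I12: { [B → D . Y c], [X → . ) B D], [X → . ) e], [X → . c], [Y → . X ) d] }  — shift
  I13: { [B → e .], [X → ) e .] }  — 2 reduces
  I14: { [B → D Y . c] }  — shift
  I15: { [B → D Y c .] }  — reduce
  I16: { [X → ) B D .] }  — reduce
  I17: { [D → ) c . D], [D → . ) c D], [D → . c d Y] }  — shift
  I18: { [D → ) c D .] }  — reduce

I13 contains complete items [B → e .], [X → ) e .] — reduce-reduce conflict.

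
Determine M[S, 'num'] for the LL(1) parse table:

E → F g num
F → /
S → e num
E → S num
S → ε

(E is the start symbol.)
S → ε

To find M[S, 'num'], we find productions for S where 'num' is in the predict set (PREDICT(N → α) = (FIRST(α) \ {ε}) ∪ (FOLLOW(N) if α ⇒* ε)).

Relevant sets:
  FOLLOW(S) = { 'num' }

S → e num: PREDICT = { 'e' }
S → ε: PREDICT = { 'num' }
  'num' is in predict set, so this production goes in M[S, 'num']

M[S, 'num'] = S → ε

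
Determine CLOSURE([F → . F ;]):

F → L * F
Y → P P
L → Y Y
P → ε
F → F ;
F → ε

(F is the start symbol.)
{ [F → . F ;], [F → . L * F], [F → .], [L → . Y Y], [P → .], [Y → . P P] }

Start with: [F → . F ;]
  [F → . F ;] has the dot before F: add [F → . L * F], [F → .]
  [F → . L * F] has the dot before L: add [L → . Y Y]
  [L → . Y Y] has the dot before Y: add [Y → . P P]
  [Y → . P P] has the dot before P: add [P → .]
No further items can be added.

CLOSURE = { [F → . F ;], [F → . L * F], [F → .], [L → . Y Y], [P → .], [Y → . P P] }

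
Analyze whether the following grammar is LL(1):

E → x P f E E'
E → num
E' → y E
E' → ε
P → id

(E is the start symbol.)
No. Predict set conflict for E': { 'y' }

A grammar is LL(1) if for each non-terminal N with multiple productions, the predict sets of those productions are pairwise disjoint, where PREDICT(N → α) = (FIRST(α) \ {ε}) ∪ (FOLLOW(N) if α ⇒* ε).

Relevant sets:
  FOLLOW(E') = { $, 'y' }

For E:
  PREDICT(E → x P f E E') = { 'x' }
  PREDICT(E → num) = { 'num' }
For E':
  PREDICT(E' → y E) = { 'y' }
  PREDICT(E' → ε) = { $, 'y' }
P has a single production, so nothing to check there.

Conflict found: Predict set conflict for E': { 'y' }
The grammar is NOT LL(1).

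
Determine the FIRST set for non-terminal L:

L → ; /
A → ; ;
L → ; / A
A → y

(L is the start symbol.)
{ ';' }

To compute FIRST(L), examine every production with L on the left-hand side, reading each right-hand side left to right until a non-nullable symbol is reached.

From L → ; /:
  - ';' is a terminal: add ';' and stop
From L → ; / A:
  - ';' is a terminal: add ';' and stop

Collecting: FIRST(L) = { ';' }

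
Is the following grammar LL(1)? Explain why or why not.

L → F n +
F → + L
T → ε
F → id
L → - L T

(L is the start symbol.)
A grammar is LL(1) if for each non-terminal N with multiple productions, the predict sets of those productions are pairwise disjoint, where PREDICT(N → α) = (FIRST(α) \ {ε}) ∪ (FOLLOW(N) if α ⇒* ε).

Relevant sets:
  FIRST(F) = { '+', 'id' }

For L:
  PREDICT(L → F n '+') = { '+', 'id' }
  PREDICT(L → '-' L T) = { '-' }
For F:
  PREDICT(F → '+' L) = { '+' }
  PREDICT(F → id) = { 'id' }
T has a single production, so nothing to check there.

All predict sets are disjoint. The grammar IS LL(1).

Answer: Yes, the grammar is LL(1).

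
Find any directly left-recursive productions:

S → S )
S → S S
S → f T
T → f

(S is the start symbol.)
S → S ): LEFT RECURSIVE (starts with S)
S → S S: LEFT RECURSIVE (starts with S)
S → f T: starts with f
T → f: starts with f

The grammar has direct left recursion on: S.

Answer: Yes, S is left-recursive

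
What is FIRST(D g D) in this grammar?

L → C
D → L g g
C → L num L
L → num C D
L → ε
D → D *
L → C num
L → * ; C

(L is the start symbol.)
{ '*', 'g', 'num' }

FIRST sets of the non-terminals involved (from the grammar, by fixed-point iteration):
  FIRST(D) = { '*', 'g', 'num' }

To compute FIRST(D g D), process the symbols left to right:
Symbol D is a non-terminal. Add FIRST(D) \ {ε} = { '*', 'g', 'num' }
D is not nullable (ε ∉ FIRST(D)), so stop here.
FIRST(D g D) = { '*', 'g', 'num' }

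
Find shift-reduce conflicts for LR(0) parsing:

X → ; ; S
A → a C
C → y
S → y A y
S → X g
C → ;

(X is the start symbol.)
No shift-reduce conflicts

Augment with X' → X and build the canonical LR(0) collection (I0 = CLOSURE({[X' → . X]}), then GOTO on every symbol after a dot until no new states appear). It has 14 states:
  I0: { [X → . ; ; S], [X' → . X] }  — shift
  I1: { [X → ; . ; S] }  — shift
  I2: { [X' → X .] }  — accept
  I3: { [S → . X g], [S → . y A y], [X → . ; ; S], [X → ; ; . S] }  — shift
  I4: { [X → ; ; S .] }  — reduce
  I5: { [S → X . g] }  — shift
  I6: { [A → . a C], [S → y . A y] }  — shift
  I7: { [S → y A . y] }  — shift
  I8: { [A → a . C], [C → . ;], [C → . y] }  — shift
  I9: { [C → ; .] }  — reduce
  I10: { [A → a C .] }  — reduce
  I11: { [C → y .] }  — reduce
  I12: { [S → y A y .] }  — reduce
  I13: { [S → X g .] }  — reduce

No state contains both a complete item and a shift item.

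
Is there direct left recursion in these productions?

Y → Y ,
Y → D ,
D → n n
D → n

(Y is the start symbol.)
Y → Y ,: LEFT RECURSIVE (starts with Y)
Y → D ,: starts with D
D → n n: starts with n
D → n: starts with n

The grammar has direct left recursion on: Y.

Answer: Yes, Y is left-recursive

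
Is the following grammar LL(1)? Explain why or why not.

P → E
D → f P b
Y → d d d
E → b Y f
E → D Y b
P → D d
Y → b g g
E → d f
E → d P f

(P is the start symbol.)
Relevant sets:
  FIRST(E) = { 'b', 'd', 'f' }
  FIRST(D) = { 'f' }

For P:
  PREDICT(P → E) = { 'b', 'd', 'f' }
  PREDICT(P → D d) = { 'f' }
For Y:
  PREDICT(Y → d d d) = { 'd' }
  PREDICT(Y → b g g) = { 'b' }
For E:
  PREDICT(E → b Y f) = { 'b' }
  PREDICT(E → D Y b) = { 'f' }
  PREDICT(E → d f) = { 'd' }
  PREDICT(E → d P f) = { 'd' }
D has a single production, so nothing to check there.

Conflict found: Predict set conflict for P: { 'f' }
The grammar is NOT LL(1).

Answer: No. Predict set conflict for P: { 'f' }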